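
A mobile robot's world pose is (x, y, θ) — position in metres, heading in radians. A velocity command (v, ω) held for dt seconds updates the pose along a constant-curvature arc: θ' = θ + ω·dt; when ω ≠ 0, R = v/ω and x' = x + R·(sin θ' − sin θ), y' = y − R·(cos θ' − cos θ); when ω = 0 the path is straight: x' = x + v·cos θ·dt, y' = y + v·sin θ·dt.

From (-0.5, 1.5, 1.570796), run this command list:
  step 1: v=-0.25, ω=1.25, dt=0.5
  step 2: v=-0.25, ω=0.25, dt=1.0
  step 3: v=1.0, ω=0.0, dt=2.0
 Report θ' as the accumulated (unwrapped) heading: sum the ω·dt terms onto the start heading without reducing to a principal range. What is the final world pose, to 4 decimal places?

(-1.8273, 2.4825, 2.4458)

step 1: θ'=2.1958 (R=-0.2000) → pose (-0.4622, 1.3830, 2.1958)
step 2: θ'=2.4458 (R=-1.0000) → pose (-0.2922, 1.2005, 2.4458)
step 3: θ'=2.4458 (straight) → pose (-1.8273, 2.4825, 2.4458)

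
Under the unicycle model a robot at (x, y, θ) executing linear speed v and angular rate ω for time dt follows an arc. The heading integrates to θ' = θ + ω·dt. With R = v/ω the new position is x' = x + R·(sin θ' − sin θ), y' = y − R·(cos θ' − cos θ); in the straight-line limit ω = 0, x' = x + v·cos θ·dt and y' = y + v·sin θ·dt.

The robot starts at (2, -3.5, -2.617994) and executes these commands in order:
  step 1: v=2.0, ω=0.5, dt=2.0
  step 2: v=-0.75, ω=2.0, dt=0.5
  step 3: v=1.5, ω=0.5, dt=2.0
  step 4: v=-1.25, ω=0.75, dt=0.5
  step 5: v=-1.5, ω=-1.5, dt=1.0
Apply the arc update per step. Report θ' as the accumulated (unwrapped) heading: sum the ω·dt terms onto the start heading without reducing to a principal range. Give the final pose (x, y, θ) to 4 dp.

step 1: θ'=-1.6180 (R=4.0000) → pose (0.0045, -6.7754, -1.6180)
step 2: θ'=-0.6180 (R=-0.3750) → pose (-0.1529, -6.4520, -0.6180)
step 3: θ'=0.3820 (R=3.0000) → pose (2.7037, -6.7907, 0.3820)
step 4: θ'=0.7570 (R=-1.6667) → pose (2.1804, -7.1257, 0.7570)
step 5: θ'=-0.7430 (R=1.0000) → pose (0.8172, -7.1353, -0.7430)

(0.8172, -7.1353, -0.7430)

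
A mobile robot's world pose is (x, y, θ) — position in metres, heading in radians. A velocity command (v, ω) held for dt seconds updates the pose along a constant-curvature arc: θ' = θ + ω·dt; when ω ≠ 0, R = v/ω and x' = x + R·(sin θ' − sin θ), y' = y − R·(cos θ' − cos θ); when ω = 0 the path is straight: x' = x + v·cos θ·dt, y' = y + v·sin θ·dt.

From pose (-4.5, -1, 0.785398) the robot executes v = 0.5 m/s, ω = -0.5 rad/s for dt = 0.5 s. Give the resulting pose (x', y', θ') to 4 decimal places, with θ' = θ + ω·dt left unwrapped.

(-4.3031, -0.8470, 0.5354)

θ' = 0.7854 + -0.5·0.5 = 0.5354
R = v/ω = 0.5/-0.5 = -1.0000
x' = -4.5 + -1.0000·(sin 0.5354 − sin 0.7854) = -4.3031
y' = -1 − -1.0000·(cos 0.5354 − cos 0.7854) = -0.8470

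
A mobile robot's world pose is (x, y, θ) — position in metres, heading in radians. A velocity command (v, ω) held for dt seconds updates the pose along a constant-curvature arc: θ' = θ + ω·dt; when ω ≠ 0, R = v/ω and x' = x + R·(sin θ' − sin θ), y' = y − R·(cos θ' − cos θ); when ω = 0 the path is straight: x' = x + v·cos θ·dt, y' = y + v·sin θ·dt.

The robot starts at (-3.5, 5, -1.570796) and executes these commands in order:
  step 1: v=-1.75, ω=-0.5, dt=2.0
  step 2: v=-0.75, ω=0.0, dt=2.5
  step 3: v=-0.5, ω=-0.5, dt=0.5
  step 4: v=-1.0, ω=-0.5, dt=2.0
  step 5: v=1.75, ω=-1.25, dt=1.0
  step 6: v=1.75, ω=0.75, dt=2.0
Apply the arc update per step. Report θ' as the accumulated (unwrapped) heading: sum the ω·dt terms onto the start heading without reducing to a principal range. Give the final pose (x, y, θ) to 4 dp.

(0.1530, 13.2445, -3.5708)

step 1: θ'=-2.5708 (R=3.5000) → pose (-1.8911, 7.9451, -2.5708)
step 2: θ'=-2.5708 (straight) → pose (-0.3133, 8.9582, -2.5708)
step 3: θ'=-2.8208 (R=1.0000) → pose (-0.0883, 9.0657, -2.8208)
step 4: θ'=-3.8208 (R=2.0000) → pose (1.7987, 8.7239, -3.8208)
step 5: θ'=-5.0708 (R=-1.4000) → pose (1.3671, 10.3043, -5.0708)
step 6: θ'=-3.5708 (R=2.3333) → pose (0.1530, 13.2445, -3.5708)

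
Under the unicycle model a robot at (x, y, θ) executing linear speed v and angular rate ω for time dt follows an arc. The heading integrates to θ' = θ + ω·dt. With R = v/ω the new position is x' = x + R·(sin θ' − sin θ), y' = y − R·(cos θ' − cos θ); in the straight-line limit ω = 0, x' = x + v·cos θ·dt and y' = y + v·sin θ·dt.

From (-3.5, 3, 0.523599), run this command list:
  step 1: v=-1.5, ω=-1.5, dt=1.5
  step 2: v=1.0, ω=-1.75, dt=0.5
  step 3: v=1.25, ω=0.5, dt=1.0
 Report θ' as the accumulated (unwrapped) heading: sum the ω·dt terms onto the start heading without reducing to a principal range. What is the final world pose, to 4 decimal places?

(-6.1291, 2.7406, -2.1014)

step 1: θ'=-1.7264 (R=1.0000) → pose (-4.9879, 4.0210, -1.7264)
step 2: θ'=-2.6014 (R=-0.5714) → pose (-5.2586, 3.6195, -2.6014)
step 3: θ'=-2.1014 (R=2.5000) → pose (-6.1291, 2.7406, -2.1014)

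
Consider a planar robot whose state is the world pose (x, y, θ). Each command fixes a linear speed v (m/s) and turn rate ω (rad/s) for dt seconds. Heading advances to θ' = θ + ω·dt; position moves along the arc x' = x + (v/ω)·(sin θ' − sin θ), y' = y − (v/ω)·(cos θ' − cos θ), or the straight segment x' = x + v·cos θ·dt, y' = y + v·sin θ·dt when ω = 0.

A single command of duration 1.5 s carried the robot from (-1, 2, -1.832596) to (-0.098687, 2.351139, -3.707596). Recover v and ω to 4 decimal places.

Δθ = -3.707596 − -1.832596 = -1.875000
ω = Δθ/dt = -1.875000/1.5 = -1.2500
R = Δx/(sin θ' − sin θ) = 0.6000
v = R·ω = 0.6000·-1.2500 = -0.7500

v = -0.7500, ω = -1.2500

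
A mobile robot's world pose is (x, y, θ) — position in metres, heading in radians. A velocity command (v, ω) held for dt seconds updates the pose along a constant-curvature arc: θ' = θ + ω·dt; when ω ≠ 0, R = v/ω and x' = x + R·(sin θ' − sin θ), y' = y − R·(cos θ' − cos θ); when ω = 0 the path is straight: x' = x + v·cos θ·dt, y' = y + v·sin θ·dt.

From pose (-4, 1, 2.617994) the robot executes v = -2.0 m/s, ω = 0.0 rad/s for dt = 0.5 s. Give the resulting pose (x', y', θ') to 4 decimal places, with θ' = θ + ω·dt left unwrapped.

θ' = 2.6180 + 0.0·0.5 = 2.6180
ω = 0 → straight: x' = -4 + -2.0·cos(2.6180)·0.5 = -3.1340
y' = 1 + -2.0·sin(2.6180)·0.5 = 0.5000

(-3.1340, 0.5000, 2.6180)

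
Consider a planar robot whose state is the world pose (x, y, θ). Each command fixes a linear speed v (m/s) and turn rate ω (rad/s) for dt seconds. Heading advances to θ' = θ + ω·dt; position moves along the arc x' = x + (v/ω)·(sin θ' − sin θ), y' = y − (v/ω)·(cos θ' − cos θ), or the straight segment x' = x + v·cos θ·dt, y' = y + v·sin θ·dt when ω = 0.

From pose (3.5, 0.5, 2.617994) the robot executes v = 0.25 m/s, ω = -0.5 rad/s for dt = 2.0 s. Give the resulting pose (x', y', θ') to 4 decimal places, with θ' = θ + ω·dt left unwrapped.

θ' = 2.6180 + -0.5·2.0 = 1.6180
R = v/ω = 0.25/-0.5 = -0.5000
x' = 3.5 + -0.5000·(sin 1.6180 − sin 2.6180) = 3.2506
y' = 0.5 − -0.5000·(cos 1.6180 − cos 2.6180) = 0.9094

(3.2506, 0.9094, 1.6180)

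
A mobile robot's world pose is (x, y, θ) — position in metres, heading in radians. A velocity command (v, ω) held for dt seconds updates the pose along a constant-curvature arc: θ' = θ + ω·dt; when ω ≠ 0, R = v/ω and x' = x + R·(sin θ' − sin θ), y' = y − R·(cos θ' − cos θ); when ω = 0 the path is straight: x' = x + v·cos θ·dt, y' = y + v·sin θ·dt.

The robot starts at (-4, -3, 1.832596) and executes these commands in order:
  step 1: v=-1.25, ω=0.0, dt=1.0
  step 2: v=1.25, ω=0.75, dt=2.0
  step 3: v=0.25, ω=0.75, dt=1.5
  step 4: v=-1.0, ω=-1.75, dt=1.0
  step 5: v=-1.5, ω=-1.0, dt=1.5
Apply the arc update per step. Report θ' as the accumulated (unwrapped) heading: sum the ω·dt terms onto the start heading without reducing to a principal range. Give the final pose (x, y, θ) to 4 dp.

(-4.2974, -4.7651, 1.2076)

step 1: θ'=1.8326 (straight) → pose (-3.6765, -4.2074, 1.8326)
step 2: θ'=3.3326 (R=1.6667) → pose (-5.6028, -3.0024, 3.3326)
step 3: θ'=4.4576 (R=0.3333) → pose (-5.8620, -3.2457, 4.4576)
step 4: θ'=2.7076 (R=0.5714) → pose (-5.0688, -2.8712, 2.7076)
step 5: θ'=1.2076 (R=1.5000) → pose (-4.2974, -4.7651, 1.2076)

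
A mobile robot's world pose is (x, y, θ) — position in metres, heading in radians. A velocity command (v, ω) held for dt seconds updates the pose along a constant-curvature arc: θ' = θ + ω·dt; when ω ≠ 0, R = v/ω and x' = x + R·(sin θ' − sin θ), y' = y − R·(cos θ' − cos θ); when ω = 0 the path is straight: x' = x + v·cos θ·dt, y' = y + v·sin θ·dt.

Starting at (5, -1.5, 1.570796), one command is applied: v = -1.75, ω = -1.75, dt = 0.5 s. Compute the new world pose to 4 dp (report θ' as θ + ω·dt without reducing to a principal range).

θ' = 1.5708 + -1.75·0.5 = 0.6958
R = v/ω = -1.75/-1.75 = 1.0000
x' = 5 + 1.0000·(sin 0.6958 − sin 1.5708) = 4.6410
y' = -1.5 − 1.0000·(cos 0.6958 − cos 1.5708) = -2.2675

(4.6410, -2.2675, 0.6958)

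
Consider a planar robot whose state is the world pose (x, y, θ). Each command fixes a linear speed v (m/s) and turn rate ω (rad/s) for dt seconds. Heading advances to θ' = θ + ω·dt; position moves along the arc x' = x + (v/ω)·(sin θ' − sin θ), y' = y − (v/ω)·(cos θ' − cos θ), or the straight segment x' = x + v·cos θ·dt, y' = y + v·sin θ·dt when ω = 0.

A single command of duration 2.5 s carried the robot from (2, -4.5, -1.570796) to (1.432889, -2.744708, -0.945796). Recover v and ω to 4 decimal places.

Δθ = -0.945796 − -1.570796 = 0.625000
ω = Δθ/dt = 0.625000/2.5 = 0.2500
R = −Δy/(cos θ' − cos θ) = -3.0000
v = R·ω = -3.0000·0.2500 = -0.7500

v = -0.7500, ω = 0.2500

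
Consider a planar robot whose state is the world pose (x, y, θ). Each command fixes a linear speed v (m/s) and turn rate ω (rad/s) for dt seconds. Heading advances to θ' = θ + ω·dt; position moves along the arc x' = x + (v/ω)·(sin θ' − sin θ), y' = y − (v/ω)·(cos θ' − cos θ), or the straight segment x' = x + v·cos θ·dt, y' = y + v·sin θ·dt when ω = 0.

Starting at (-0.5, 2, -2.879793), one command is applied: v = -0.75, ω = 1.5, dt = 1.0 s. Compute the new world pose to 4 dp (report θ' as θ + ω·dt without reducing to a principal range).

θ' = -2.8798 + 1.5·1.0 = -1.3798
R = v/ω = -0.75/1.5 = -0.5000
x' = -0.5 + -0.5000·(sin -1.3798 − sin -2.8798) = -0.1385
y' = 2 − -0.5000·(cos -1.3798 − cos -2.8798) = 2.5779

(-0.1385, 2.5779, -1.3798)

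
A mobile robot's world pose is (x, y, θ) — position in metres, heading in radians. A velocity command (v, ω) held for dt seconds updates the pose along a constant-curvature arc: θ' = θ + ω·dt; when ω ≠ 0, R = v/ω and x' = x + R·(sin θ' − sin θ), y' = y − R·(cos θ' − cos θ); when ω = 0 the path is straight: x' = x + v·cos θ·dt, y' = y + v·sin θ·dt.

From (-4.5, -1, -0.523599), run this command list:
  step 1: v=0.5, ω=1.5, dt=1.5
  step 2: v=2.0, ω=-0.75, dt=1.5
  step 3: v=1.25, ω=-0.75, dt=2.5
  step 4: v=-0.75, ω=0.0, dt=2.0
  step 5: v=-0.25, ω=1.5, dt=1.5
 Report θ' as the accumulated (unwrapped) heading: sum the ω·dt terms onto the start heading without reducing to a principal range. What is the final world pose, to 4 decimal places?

(-1.0785, 2.5450, 0.9764)

step 1: θ'=1.7264 (R=0.3333) → pose (-4.0040, -0.6597, 1.7264)
step 2: θ'=0.6014 (R=-2.6667) → pose (-2.8784, 1.9524, 0.6014)
step 3: θ'=-1.2736 (R=-1.6667) → pose (-0.3418, 1.0662, -1.2736)
step 4: θ'=-1.2736 (straight) → pose (-0.7810, 2.5005, -1.2736)
step 5: θ'=0.9764 (R=-0.1667) → pose (-1.0785, 2.5450, 0.9764)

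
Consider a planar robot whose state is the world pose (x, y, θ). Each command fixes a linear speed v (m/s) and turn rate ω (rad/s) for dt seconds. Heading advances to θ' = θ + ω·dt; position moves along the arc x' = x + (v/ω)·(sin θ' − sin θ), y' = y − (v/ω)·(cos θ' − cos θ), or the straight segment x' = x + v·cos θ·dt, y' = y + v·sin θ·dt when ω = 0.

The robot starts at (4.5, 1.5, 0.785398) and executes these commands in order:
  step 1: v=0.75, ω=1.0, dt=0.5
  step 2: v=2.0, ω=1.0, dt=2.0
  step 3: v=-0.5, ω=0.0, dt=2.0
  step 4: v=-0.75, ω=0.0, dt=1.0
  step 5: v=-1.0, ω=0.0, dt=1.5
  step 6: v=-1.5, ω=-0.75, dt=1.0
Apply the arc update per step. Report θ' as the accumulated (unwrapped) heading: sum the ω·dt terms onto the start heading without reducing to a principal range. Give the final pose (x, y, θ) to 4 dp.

step 1: θ'=1.2854 (R=0.7500) → pose (4.6893, 1.8192, 1.2854)
step 2: θ'=3.2854 (R=2.0000) → pose (2.4836, 4.3616, 3.2854)
step 3: θ'=3.2854 (straight) → pose (3.4733, 4.5049, 3.2854)
step 4: θ'=3.2854 (straight) → pose (4.2155, 4.6124, 3.2854)
step 5: θ'=3.2854 (straight) → pose (5.7001, 4.8274, 3.2854)
step 6: θ'=2.5354 (R=2.0000) → pose (7.1262, 4.4917, 2.5354)

(7.1262, 4.4917, 2.5354)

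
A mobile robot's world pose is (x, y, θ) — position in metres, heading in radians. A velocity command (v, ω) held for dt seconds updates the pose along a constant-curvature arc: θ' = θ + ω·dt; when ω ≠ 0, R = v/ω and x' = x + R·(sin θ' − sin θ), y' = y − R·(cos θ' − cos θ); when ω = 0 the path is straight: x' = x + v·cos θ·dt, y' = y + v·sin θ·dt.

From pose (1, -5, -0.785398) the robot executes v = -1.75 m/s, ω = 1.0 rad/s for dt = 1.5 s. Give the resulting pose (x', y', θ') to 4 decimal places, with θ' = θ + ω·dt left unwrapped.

θ' = -0.7854 + 1.0·1.5 = 0.7146
R = v/ω = -1.75/1.0 = -1.7500
x' = 1 + -1.7500·(sin 0.7146 − sin -0.7854) = -1.3842
y' = -5 − -1.7500·(cos 0.7146 − cos -0.7854) = -4.9156

(-1.3842, -4.9156, 0.7146)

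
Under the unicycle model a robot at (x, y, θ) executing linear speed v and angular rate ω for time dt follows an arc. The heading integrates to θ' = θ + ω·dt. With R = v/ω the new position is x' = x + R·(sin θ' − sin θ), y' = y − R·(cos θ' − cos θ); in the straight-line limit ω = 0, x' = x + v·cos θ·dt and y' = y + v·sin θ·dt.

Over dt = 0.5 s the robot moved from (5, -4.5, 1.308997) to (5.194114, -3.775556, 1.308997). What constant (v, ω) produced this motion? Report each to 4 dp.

v = 1.5000, ω = 0.0000

Δθ = 1.308997 − 1.308997 = 0.000000
ω = Δθ/dt = 0.000000/0.5 = 0.0000
ω = 0 → v = (Δx·cos θ + Δy·sin θ)/dt = 1.5000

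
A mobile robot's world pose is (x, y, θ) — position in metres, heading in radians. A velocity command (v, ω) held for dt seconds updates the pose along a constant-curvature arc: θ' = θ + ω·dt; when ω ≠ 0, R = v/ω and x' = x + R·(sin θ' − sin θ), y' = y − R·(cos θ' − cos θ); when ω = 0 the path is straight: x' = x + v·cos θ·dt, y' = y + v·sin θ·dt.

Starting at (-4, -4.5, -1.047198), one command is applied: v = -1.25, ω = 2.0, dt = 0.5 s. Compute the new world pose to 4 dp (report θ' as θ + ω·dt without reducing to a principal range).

(-4.5118, -4.1882, -0.0472)

θ' = -1.0472 + 2.0·0.5 = -0.0472
R = v/ω = -1.25/2.0 = -0.6250
x' = -4 + -0.6250·(sin -0.0472 − sin -1.0472) = -4.5118
y' = -4.5 − -0.6250·(cos -0.0472 − cos -1.0472) = -4.1882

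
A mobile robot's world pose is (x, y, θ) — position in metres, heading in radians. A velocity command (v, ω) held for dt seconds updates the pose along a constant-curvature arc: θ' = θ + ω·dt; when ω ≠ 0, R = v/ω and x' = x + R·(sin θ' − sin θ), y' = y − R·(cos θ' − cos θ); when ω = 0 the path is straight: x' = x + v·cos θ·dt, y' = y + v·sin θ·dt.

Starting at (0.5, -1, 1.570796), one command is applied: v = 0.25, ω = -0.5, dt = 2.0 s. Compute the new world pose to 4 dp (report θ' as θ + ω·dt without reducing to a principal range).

θ' = 1.5708 + -0.5·2.0 = 0.5708
R = v/ω = 0.25/-0.5 = -0.5000
x' = 0.5 + -0.5000·(sin 0.5708 − sin 1.5708) = 0.7298
y' = -1 − -0.5000·(cos 0.5708 − cos 1.5708) = -0.5793

(0.7298, -0.5793, 0.5708)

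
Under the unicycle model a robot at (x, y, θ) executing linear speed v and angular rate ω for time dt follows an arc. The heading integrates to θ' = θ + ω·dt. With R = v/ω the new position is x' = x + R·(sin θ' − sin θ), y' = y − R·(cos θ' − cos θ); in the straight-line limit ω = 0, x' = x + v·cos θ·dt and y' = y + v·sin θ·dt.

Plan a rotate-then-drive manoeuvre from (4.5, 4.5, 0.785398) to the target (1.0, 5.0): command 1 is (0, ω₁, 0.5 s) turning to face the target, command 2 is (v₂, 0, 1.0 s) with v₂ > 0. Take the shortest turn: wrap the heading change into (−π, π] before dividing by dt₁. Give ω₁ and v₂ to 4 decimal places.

heading to target = atan2(5−4.5, 1−4.5) = 2.9997
Δθ = wrap(2.9997 − 0.7854) = 2.2143; ω₁ = Δθ/dt₁ = 4.4286
distance = √((1−4.5)² + (5−4.5)²) = 3.5355; v₂ = distance/dt₂ = 3.5355

ω₁ = 4.4286, v₂ = 3.5355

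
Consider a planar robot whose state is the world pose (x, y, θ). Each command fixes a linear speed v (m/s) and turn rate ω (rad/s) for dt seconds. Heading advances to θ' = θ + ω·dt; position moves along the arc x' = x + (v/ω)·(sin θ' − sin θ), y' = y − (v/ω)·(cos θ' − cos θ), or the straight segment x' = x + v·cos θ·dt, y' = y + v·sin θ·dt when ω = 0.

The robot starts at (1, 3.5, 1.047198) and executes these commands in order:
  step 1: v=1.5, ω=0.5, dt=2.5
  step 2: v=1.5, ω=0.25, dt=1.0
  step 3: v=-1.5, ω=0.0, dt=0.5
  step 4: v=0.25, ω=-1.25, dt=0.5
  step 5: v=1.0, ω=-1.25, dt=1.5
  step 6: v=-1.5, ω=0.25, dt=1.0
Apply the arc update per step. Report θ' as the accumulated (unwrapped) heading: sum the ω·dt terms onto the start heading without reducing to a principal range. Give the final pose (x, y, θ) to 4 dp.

(-0.6958, 8.4733, 0.2972)

step 1: θ'=2.2972 (R=3.0000) → pose (0.6446, 6.9926, 2.2972)
step 2: θ'=2.5472 (R=6.0000) → pose (-0.4807, 7.9784, 2.5472)
step 3: θ'=2.5472 (straight) → pose (0.1406, 7.5584, 2.5472)
step 4: θ'=1.9222 (R=-0.2000) → pose (0.0648, 7.6552, 1.9222)
step 5: θ'=0.0472 (R=-0.8000) → pose (0.7782, 8.7297, 0.0472)
step 6: θ'=0.2972 (R=-6.0000) → pose (-0.6958, 8.4733, 0.2972)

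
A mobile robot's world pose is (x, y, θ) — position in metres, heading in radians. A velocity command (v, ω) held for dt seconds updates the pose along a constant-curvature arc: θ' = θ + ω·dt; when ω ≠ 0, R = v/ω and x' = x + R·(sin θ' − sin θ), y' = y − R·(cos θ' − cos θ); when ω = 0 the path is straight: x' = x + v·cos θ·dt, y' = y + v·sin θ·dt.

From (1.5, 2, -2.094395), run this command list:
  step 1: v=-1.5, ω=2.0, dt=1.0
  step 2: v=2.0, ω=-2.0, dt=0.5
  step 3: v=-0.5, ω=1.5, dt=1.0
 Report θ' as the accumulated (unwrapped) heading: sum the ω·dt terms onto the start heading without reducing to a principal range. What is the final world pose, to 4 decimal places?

(1.2878, 2.7381, 0.4056)

step 1: θ'=-0.0944 (R=-0.7500) → pose (0.9212, 3.1217, -0.0944)
step 2: θ'=-1.0944 (R=-1.0000) → pose (1.7156, 2.5847, -1.0944)
step 3: θ'=0.4056 (R=-0.3333) → pose (1.2878, 2.7381, 0.4056)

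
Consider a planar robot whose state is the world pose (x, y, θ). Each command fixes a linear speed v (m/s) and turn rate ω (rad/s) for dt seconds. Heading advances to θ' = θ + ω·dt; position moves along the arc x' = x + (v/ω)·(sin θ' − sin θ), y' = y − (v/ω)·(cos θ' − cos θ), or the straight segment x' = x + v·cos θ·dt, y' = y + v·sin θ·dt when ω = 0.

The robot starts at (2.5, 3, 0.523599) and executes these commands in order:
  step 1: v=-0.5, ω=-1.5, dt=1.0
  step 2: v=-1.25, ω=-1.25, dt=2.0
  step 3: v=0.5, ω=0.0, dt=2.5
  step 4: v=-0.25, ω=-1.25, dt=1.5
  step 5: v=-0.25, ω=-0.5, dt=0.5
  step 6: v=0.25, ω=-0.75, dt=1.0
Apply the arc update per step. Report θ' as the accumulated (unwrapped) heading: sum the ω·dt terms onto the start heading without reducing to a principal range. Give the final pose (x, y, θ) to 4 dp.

(2.2750, 4.6928, -6.3514)

step 1: θ'=-0.9764 (R=0.3333) → pose (2.0572, 3.1020, -0.9764)
step 2: θ'=-3.4764 (R=1.0000) → pose (3.2142, 4.6065, -3.4764)
step 3: θ'=-3.4764 (straight) → pose (2.0337, 5.0172, -3.4764)
step 4: θ'=-5.3514 (R=0.2000) → pose (2.1285, 4.7090, -5.3514)
step 5: θ'=-5.6014 (R=0.5000) → pose (2.0422, 4.6190, -5.6014)
step 6: θ'=-6.3514 (R=-0.3333) → pose (2.2750, 4.6928, -6.3514)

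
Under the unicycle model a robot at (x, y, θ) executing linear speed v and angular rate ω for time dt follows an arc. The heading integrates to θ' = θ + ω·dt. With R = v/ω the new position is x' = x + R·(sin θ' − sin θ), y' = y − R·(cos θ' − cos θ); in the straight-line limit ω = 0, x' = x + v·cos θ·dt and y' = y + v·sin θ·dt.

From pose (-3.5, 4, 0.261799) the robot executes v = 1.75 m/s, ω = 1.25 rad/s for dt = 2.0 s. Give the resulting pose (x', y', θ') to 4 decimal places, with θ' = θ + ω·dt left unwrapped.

(-3.3433, 6.6525, 2.7618)

θ' = 0.2618 + 1.25·2.0 = 2.7618
R = v/ω = 1.75/1.25 = 1.4000
x' = -3.5 + 1.4000·(sin 2.7618 − sin 0.2618) = -3.3433
y' = 4 − 1.4000·(cos 2.7618 − cos 0.2618) = 6.6525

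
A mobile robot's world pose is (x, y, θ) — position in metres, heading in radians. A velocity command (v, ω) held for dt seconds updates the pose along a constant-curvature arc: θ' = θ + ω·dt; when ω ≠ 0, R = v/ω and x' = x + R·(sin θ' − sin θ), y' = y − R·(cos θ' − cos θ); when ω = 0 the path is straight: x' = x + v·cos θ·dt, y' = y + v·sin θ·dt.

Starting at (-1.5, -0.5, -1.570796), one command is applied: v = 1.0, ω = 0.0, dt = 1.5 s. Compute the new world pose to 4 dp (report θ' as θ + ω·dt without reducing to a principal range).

(-1.5000, -2.0000, -1.5708)

θ' = -1.5708 + 0.0·1.5 = -1.5708
ω = 0 → straight: x' = -1.5 + 1.0·cos(-1.5708)·1.5 = -1.5000
y' = -0.5 + 1.0·sin(-1.5708)·1.5 = -2.0000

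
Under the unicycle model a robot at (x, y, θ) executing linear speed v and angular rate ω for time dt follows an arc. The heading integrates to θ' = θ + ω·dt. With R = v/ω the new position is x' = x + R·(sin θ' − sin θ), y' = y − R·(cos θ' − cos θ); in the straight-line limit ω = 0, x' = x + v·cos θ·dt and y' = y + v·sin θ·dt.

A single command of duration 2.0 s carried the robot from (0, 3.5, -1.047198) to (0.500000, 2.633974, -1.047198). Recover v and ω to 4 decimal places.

Δθ = -1.047198 − -1.047198 = 0.000000
ω = Δθ/dt = 0.000000/2.0 = 0.0000
ω = 0 → v = (Δx·cos θ + Δy·sin θ)/dt = 0.5000

v = 0.5000, ω = 0.0000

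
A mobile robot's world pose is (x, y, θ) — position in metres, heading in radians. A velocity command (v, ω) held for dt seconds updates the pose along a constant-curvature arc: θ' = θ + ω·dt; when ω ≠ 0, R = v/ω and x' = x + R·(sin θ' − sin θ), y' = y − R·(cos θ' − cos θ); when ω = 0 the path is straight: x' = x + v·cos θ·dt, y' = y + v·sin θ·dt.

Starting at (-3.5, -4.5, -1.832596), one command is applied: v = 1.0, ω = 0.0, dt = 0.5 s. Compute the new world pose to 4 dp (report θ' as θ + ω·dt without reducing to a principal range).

θ' = -1.8326 + 0.0·0.5 = -1.8326
ω = 0 → straight: x' = -3.5 + 1.0·cos(-1.8326)·0.5 = -3.6294
y' = -4.5 + 1.0·sin(-1.8326)·0.5 = -4.9830

(-3.6294, -4.9830, -1.8326)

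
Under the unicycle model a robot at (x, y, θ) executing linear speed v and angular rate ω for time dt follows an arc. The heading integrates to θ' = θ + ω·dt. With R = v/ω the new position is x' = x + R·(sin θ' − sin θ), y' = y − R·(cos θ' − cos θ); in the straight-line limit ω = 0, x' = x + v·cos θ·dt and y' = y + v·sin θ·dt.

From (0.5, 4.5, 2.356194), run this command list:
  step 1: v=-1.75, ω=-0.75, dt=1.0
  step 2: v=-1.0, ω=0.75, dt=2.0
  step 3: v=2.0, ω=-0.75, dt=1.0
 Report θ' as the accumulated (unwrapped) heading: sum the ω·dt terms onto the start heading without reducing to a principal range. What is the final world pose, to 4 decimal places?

(0.6760, 2.4267, 2.3562)

step 1: θ'=1.6062 (R=2.3333) → pose (1.1820, 2.9327, 1.6062)
step 2: θ'=3.1062 (R=-1.3333) → pose (2.4673, 1.6474, 3.1062)
step 3: θ'=2.3562 (R=-2.6667) → pose (0.6760, 2.4267, 2.3562)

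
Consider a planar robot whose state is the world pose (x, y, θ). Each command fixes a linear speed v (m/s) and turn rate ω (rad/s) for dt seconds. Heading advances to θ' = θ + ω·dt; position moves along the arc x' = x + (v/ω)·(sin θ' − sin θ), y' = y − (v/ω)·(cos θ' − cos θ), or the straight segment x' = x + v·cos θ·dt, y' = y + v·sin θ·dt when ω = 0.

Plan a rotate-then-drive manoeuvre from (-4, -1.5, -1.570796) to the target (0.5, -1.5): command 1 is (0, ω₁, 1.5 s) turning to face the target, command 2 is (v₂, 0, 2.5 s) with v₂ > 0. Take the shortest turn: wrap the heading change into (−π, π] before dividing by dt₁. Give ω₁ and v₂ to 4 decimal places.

ω₁ = 1.0472, v₂ = 1.8000

heading to target = atan2(-1.5−-1.5, 0.5−-4) = 0.0000
Δθ = wrap(0.0000 − -1.5708) = 1.5708; ω₁ = Δθ/dt₁ = 1.0472
distance = √((0.5−-4)² + (-1.5−-1.5)²) = 4.5000; v₂ = distance/dt₂ = 1.8000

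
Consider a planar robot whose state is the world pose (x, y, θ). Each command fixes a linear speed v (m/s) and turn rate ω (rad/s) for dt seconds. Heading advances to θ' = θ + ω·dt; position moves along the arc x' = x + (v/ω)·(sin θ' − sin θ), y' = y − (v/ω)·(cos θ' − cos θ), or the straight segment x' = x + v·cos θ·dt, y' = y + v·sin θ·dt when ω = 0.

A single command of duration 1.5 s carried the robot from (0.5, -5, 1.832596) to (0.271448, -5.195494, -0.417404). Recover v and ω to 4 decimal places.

Δθ = -0.417404 − 1.832596 = -2.250000
ω = Δθ/dt = -2.250000/1.5 = -1.5000
R = Δx/(sin θ' − sin θ) = 0.1667
v = R·ω = 0.1667·-1.5000 = -0.2500

v = -0.2500, ω = -1.5000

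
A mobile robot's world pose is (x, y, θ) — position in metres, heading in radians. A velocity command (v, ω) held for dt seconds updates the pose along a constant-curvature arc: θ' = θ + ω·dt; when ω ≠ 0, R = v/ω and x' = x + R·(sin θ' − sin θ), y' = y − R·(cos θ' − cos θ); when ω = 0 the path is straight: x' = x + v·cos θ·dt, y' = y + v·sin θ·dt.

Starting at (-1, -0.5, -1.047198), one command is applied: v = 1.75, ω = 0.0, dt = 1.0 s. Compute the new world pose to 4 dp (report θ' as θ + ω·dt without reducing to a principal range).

(-0.1250, -2.0155, -1.0472)

θ' = -1.0472 + 0.0·1.0 = -1.0472
ω = 0 → straight: x' = -1 + 1.75·cos(-1.0472)·1.0 = -0.1250
y' = -0.5 + 1.75·sin(-1.0472)·1.0 = -2.0155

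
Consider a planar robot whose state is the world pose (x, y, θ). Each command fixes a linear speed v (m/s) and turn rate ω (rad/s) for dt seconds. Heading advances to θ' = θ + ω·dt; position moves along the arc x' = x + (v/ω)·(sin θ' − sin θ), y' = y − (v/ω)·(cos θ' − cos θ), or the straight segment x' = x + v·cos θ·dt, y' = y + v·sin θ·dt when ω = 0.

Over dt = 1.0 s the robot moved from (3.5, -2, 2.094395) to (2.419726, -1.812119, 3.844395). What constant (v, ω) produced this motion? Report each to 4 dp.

Δθ = 3.844395 − 2.094395 = 1.750000
ω = Δθ/dt = 1.750000/1.0 = 1.7500
R = Δx/(sin θ' − sin θ) = 0.7143
v = R·ω = 0.7143·1.7500 = 1.2500

v = 1.2500, ω = 1.7500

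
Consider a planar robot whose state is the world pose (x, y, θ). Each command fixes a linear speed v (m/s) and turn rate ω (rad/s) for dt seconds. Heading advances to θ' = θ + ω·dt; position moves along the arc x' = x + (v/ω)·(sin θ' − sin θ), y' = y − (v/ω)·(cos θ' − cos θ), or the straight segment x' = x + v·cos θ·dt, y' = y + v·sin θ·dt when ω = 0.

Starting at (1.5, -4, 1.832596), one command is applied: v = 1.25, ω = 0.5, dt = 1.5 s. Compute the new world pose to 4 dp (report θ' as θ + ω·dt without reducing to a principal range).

(0.4110, -2.5276, 2.5826)

θ' = 1.8326 + 0.5·1.5 = 2.5826
R = v/ω = 1.25/0.5 = 2.5000
x' = 1.5 + 2.5000·(sin 2.5826 − sin 1.8326) = 0.4110
y' = -4 − 2.5000·(cos 2.5826 − cos 1.8326) = -2.5276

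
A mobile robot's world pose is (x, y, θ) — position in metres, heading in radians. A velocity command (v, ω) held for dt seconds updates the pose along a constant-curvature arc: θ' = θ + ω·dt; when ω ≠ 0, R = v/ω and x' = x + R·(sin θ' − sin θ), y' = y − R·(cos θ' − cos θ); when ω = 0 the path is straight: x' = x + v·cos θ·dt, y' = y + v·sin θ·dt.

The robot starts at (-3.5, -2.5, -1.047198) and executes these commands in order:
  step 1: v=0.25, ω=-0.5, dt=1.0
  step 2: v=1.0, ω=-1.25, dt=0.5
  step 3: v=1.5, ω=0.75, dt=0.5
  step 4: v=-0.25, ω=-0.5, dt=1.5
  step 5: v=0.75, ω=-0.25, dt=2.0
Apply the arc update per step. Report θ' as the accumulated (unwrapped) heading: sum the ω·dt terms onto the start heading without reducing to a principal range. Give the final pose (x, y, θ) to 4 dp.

(-5.0632, -4.0915, -3.0472)

step 1: θ'=-1.5472 (R=-0.5000) → pose (-3.4332, -2.7382, -1.5472)
step 2: θ'=-2.1722 (R=-0.8000) → pose (-3.5733, -3.2097, -2.1722)
step 3: θ'=-1.7972 (R=2.0000) → pose (-3.8732, -3.8924, -1.7972)
step 4: θ'=-2.5472 (R=0.5000) → pose (-3.6659, -3.5904, -2.5472)
step 5: θ'=-3.0472 (R=-3.0000) → pose (-5.0632, -4.0915, -3.0472)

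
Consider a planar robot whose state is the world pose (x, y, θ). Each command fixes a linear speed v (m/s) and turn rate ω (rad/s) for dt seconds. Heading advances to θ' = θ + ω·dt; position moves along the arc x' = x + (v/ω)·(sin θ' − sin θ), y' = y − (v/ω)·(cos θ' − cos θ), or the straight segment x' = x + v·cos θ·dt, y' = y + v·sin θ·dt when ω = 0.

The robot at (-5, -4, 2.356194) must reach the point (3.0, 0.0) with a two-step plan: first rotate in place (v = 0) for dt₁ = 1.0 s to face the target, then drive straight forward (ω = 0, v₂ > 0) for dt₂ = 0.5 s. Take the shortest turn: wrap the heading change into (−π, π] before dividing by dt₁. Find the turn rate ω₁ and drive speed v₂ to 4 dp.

heading to target = atan2(0−-4, 3−-5) = 0.4636
Δθ = wrap(0.4636 − 2.3562) = -1.8925; ω₁ = Δθ/dt₁ = -1.8925
distance = √((3−-5)² + (0−-4)²) = 8.9443; v₂ = distance/dt₂ = 17.8885

ω₁ = -1.8925, v₂ = 17.8885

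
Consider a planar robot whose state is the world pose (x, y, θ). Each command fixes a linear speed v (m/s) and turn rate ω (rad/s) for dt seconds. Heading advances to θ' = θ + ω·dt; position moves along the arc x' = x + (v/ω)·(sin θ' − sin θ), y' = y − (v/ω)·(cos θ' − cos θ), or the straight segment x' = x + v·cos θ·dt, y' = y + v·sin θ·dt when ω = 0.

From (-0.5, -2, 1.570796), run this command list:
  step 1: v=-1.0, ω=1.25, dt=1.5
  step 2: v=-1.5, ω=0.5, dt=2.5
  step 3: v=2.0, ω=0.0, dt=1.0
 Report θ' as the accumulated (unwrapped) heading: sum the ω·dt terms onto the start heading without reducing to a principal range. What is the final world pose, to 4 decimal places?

(2.6074, -1.9505, 4.6958)

step 1: θ'=3.4458 (R=-0.8000) → pose (0.5396, -2.7633, 3.4458)
step 2: θ'=4.6958 (R=-3.0000) → pose (2.6406, 0.0492, 4.6958)
step 3: θ'=4.6958 (straight) → pose (2.6074, -1.9505, 4.6958)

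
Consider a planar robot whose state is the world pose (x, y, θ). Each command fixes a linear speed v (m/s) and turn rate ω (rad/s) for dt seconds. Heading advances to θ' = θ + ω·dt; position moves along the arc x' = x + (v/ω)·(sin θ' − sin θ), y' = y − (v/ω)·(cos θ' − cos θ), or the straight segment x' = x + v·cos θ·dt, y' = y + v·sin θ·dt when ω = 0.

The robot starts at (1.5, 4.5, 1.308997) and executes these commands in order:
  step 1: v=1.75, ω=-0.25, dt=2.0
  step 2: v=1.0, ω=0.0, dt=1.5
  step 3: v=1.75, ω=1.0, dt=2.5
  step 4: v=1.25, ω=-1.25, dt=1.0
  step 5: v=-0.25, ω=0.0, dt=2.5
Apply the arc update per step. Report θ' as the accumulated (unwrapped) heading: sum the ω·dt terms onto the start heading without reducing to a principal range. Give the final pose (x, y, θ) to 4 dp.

step 1: θ'=0.8090 (R=-7.0000) → pose (3.1963, 7.5198, 0.8090)
step 2: θ'=0.8090 (straight) → pose (4.2317, 8.6052, 0.8090)
step 3: θ'=3.3090 (R=1.7500) → pose (2.6738, 11.5387, 3.3090)
step 4: θ'=2.0590 (R=-1.0000) → pose (1.6240, 12.0556, 2.0590)
step 5: θ'=2.0590 (straight) → pose (1.9171, 11.5037, 2.0590)

(1.9171, 11.5037, 2.0590)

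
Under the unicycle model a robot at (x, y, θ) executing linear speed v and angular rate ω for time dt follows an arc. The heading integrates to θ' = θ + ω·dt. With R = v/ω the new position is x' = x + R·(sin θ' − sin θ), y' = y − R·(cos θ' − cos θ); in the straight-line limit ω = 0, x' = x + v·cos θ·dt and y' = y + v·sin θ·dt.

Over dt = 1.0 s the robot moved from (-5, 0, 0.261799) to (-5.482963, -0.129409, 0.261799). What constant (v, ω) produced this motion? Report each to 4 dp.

Δθ = 0.261799 − 0.261799 = 0.000000
ω = Δθ/dt = 0.000000/1.0 = 0.0000
ω = 0 → v = (Δx·cos θ + Δy·sin θ)/dt = -0.5000

v = -0.5000, ω = 0.0000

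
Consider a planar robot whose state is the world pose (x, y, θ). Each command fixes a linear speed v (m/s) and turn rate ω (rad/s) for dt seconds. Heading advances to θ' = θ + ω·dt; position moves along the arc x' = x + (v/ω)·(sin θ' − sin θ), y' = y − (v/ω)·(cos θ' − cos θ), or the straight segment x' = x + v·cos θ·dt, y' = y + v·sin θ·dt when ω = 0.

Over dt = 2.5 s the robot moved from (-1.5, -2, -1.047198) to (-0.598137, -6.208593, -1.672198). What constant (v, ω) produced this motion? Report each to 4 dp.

Δθ = -1.672198 − -1.047198 = -0.625000
ω = Δθ/dt = -0.625000/2.5 = -0.2500
R = −Δy/(cos θ' − cos θ) = -7.0000
v = R·ω = -7.0000·-0.2500 = 1.7500

v = 1.7500, ω = -0.2500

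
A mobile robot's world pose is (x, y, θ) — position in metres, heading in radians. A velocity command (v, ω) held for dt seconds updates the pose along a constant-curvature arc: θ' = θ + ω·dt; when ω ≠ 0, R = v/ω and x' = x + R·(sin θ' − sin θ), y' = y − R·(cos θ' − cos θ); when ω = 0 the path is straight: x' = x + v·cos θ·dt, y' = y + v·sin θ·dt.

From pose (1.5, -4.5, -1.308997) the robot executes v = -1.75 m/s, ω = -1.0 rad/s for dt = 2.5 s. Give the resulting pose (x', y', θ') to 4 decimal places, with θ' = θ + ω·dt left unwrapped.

θ' = -1.3090 + -1.0·2.5 = -3.8090
R = v/ω = -1.75/-1.0 = 1.7500
x' = 1.5 + 1.7500·(sin -3.8090 − sin -1.3090) = 4.2735
y' = -4.5 − 1.7500·(cos -3.8090 − cos -1.3090) = -2.6726

(4.2735, -2.6726, -3.8090)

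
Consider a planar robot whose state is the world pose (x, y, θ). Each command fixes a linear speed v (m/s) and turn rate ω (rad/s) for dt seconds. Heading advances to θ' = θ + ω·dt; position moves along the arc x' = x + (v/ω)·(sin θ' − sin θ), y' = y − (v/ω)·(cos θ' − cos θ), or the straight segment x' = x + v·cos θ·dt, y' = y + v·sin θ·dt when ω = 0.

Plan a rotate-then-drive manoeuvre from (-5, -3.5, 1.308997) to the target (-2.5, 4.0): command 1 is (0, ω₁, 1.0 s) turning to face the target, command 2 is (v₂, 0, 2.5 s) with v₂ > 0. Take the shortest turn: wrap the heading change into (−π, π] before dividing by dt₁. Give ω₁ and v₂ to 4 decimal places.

ω₁ = -0.0600, v₂ = 3.1623

heading to target = atan2(4−-3.5, -2.5−-5) = 1.2490
Δθ = wrap(1.2490 − 1.3090) = -0.0600; ω₁ = Δθ/dt₁ = -0.0600
distance = √((-2.5−-5)² + (4−-3.5)²) = 7.9057; v₂ = distance/dt₂ = 3.1623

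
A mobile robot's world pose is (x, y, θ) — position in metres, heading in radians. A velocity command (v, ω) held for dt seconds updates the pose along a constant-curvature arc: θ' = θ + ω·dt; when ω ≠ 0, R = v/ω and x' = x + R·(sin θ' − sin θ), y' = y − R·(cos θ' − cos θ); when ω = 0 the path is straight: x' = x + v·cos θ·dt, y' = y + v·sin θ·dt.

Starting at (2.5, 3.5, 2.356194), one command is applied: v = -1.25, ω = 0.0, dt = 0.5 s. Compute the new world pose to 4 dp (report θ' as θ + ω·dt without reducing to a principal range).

θ' = 2.3562 + 0.0·0.5 = 2.3562
ω = 0 → straight: x' = 2.5 + -1.25·cos(2.3562)·0.5 = 2.9419
y' = 3.5 + -1.25·sin(2.3562)·0.5 = 3.0581

(2.9419, 3.0581, 2.3562)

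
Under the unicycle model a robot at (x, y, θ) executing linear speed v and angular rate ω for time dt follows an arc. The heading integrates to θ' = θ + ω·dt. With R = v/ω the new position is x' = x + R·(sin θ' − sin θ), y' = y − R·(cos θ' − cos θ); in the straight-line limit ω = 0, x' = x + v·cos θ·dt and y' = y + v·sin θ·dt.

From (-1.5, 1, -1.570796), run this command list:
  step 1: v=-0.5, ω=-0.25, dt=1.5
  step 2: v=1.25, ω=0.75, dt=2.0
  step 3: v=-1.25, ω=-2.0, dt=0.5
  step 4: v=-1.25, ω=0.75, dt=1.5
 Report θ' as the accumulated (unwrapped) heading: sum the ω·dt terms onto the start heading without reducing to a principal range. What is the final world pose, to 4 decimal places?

(-2.0076, 1.4782, -0.3208)

step 1: θ'=-1.9458 (R=2.0000) → pose (-1.3610, 1.7325, -1.9458)
step 2: θ'=-0.4458 (R=1.6667) → pose (-0.5288, -0.3817, -0.4458)
step 3: θ'=-1.4458 (R=0.6250) → pose (-0.8794, 0.1043, -1.4458)
step 4: θ'=-0.3208 (R=-1.6667) → pose (-2.0076, 1.4782, -0.3208)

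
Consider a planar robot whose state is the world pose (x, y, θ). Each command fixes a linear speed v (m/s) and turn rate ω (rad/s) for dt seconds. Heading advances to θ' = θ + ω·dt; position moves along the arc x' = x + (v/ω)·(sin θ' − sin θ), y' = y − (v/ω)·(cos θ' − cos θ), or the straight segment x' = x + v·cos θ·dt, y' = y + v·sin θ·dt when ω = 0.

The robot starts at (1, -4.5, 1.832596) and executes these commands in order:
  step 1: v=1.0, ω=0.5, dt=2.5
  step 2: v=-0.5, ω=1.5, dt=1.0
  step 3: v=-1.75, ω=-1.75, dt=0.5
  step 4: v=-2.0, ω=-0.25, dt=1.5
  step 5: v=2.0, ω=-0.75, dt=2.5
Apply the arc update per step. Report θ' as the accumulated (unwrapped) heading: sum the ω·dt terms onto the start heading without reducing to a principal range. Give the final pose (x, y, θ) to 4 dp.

step 1: θ'=3.0826 (R=2.0000) → pose (-0.8139, -3.0211, 3.0826)
step 2: θ'=4.5826 (R=-0.3333) → pose (-0.4637, -2.7315, 4.5826)
step 3: θ'=3.7076 (R=1.0000) → pose (-0.0084, -2.0169, 3.7076)
step 4: θ'=3.3326 (R=8.0000) → pose (2.7629, -0.9148, 3.3326)
step 5: θ'=1.4576 (R=-2.6667) → pose (-0.3929, 2.0046, 1.4576)

(-0.3929, 2.0046, 1.4576)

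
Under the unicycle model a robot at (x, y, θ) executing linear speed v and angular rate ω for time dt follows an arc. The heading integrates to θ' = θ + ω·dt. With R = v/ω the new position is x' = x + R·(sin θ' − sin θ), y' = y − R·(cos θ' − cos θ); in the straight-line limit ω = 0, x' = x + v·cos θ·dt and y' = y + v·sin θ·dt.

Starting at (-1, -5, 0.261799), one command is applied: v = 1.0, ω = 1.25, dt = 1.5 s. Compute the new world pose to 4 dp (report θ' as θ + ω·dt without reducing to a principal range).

θ' = 0.2618 + 1.25·1.5 = 2.1368
R = v/ω = 1.0/1.25 = 0.8000
x' = -1 + 0.8000·(sin 2.1368 − sin 0.2618) = -0.5318
y' = -5 − 0.8000·(cos 2.1368 − cos 0.2618) = -3.7982

(-0.5318, -3.7982, 2.1368)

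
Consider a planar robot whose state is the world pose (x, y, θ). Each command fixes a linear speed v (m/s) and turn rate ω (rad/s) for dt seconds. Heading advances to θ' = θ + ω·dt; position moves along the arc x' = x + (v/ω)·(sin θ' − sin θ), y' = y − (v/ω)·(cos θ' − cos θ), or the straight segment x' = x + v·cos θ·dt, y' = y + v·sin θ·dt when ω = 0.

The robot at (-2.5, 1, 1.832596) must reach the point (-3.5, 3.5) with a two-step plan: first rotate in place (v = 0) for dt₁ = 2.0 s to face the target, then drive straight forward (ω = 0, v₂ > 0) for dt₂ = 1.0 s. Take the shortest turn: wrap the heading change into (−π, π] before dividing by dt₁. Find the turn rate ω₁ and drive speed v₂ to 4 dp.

ω₁ = 0.0594, v₂ = 2.6926

heading to target = atan2(3.5−1, -3.5−-2.5) = 1.9513
Δθ = wrap(1.9513 − 1.8326) = 0.1187; ω₁ = Δθ/dt₁ = 0.0594
distance = √((-3.5−-2.5)² + (3.5−1)²) = 2.6926; v₂ = distance/dt₂ = 2.6926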